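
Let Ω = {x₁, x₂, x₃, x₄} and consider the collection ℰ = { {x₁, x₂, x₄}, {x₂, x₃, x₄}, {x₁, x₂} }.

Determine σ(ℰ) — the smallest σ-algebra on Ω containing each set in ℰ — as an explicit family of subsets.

Start: ℰ ∪ {∅, Ω} = { ∅, {x₁, x₂}, {x₁, x₂, x₄}, {x₂, x₃, x₄}, Ω }.
Step 1. New:
  {x₁}  = ᶜ of {x₂, x₃, x₄}
  {x₃}  = ᶜ of {x₁, x₂, x₄}
  {x₃, x₄}  = ᶜ of {x₁, x₂}
  (now 8)
Step 2: +3 →
  {x₁, x₃}  = {x₃} ∪ {x₁}
  {x₁, x₂, x₃}  = {x₃} ∪ {x₁, x₂}
  {x₁, x₃, x₄}  = {x₃, x₄} ∪ {x₁}
  (now 11)
Step 3: +3 →
  {x₂}  = ᶜ of {x₁, x₃, x₄}
  {x₄}  = ᶜ of {x₁, x₂, x₃}
  {x₂, x₄}  = ᶜ of {x₁, x₃}
  (now 14)
Step 4 adds 2:
  {x₁, x₄}  = {x₄} ∪ {x₁}
  {x₂, x₃}  = {x₃} ∪ {x₂}
  (now 16)
Step 5: already closed under ᶜ and ∪.

Therefore σ(ℰ) = { ∅, {x₁}, {x₂}, {x₃}, {x₄}, {x₁, x₂}, {x₁, x₃}, {x₁, x₄}, {x₂, x₃}, {x₂, x₄}, {x₃, x₄}, {x₁, x₂, x₃}, {x₁, x₂, x₄}, {x₁, x₃, x₄}, {x₂, x₃, x₄}, Ω } (|σ(ℰ)| = 16).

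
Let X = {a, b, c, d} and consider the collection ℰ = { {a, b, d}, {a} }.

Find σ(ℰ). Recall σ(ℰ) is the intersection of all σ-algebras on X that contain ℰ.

σ(ℰ) (8 sets): { ∅, {a}, {c}, {a, c}, {b, d}, {a, b, d}, {b, c, d}, X }

Derivation:
Initial family (4 sets): { ∅, {a}, {a, b, d}, X }.
Pass 1: +2 →
  {c}  = complement {a, b, d}
  {b, c, d}  = complement {a}
  [6 total]
Pass 2 (1 new):
  {a, c}  = {c} ∪ {a}
  [7 total]
Pass 3: +1 →
  {b, d}  = complement {a, c}
  [8 total]
Pass 4: closed — nothing new.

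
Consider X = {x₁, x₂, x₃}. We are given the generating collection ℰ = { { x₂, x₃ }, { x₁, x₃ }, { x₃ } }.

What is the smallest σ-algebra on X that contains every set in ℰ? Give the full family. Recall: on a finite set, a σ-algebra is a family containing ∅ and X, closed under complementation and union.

Take S₀ = ℰ ∪ {∅, X} = { {}, { x₃ }, { x₁, x₃ }, { x₂, x₃ }, X }.
Pass 1: +3 →
  { x₁ }  = complement { x₂, x₃ }
  { x₂ }  = complement { x₁, x₃ }
  { x₁, x₂ }  = complement { x₃ }
Pass 2: closed — nothing new.

Hence σ(ℰ) has 8 members: { {}, { x₁ }, { x₂ }, { x₃ }, { x₁, x₂ }, { x₁, x₃ }, { x₂, x₃ }, X }.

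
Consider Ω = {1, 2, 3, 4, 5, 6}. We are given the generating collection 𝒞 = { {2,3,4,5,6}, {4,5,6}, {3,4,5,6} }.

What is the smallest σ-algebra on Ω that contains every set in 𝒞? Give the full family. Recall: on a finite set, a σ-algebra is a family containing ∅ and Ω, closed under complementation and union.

Begin from { ∅, {4,5,6}, {3,4,5,6}, {2,3,4,5,6}, Ω } (that is, 𝒞 plus ∅ and Ω).
Iteration 1 adds 3:
  {1}  = {2,3,4,5,6}ᶜ
  {1,2}  = {3,4,5,6}ᶜ
  {1,2,3}  = {4,5,6}ᶜ
Iteration 2 adds 3:
  {1,4,5,6}  = {4,5,6} ∪ {1}
  {1,2,4,5,6}  = {4,5,6} ∪ {1,2}
  {1,3,4,5,6}  = {1} ∪ {3,4,5,6}
Iteration 3 adds 3:
  {2}  = {1,3,4,5,6}ᶜ
  {3}  = {1,2,4,5,6}ᶜ
  {2,3}  = {1,4,5,6}ᶜ
Iteration 4. New:
  {1,3}  = {3} ∪ {1}
  {2,4,5,6}  = {2} ∪ {4,5,6}
Iteration 5: already closed under ᶜ and ∪.

σ(𝒞) = { ∅, {1}, {2}, {3}, {1,2}, {1,3}, {2,3}, {1,2,3}, {4,5,6}, {1,4,5,6}, {2,4,5,6}, {3,4,5,6}, {1,2,4,5,6}, {1,3,4,5,6}, {2,3,4,5,6}, Ω }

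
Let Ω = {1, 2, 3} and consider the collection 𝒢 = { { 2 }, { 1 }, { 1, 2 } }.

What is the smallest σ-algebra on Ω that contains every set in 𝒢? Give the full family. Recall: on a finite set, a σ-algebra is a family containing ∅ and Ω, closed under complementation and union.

σ(𝒢) (8 sets): { ∅, { 1 }, { 2 }, { 3 }, { 1, 2 }, { 1, 3 }, { 2, 3 }, Ω }

Working:
Seed the family with 𝒢 together with ∅ and Ω: { ∅, { 1 }, { 2 }, { 1, 2 }, Ω }.
Pass 1 adds 3:
  { 3 }  = complement { 1, 2 }
  { 1, 3 }  = complement { 2 }
  { 2, 3 }  = complement { 1 }
  |family| = 8
After Pass 2 the family is unchanged; done.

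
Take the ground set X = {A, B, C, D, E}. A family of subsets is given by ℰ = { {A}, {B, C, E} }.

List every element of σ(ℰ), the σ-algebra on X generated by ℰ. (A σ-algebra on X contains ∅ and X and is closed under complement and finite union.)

σ(ℰ) (8 sets): { {}, {A}, {D}, {A, D}, {B, C, E}, {A, B, C, E}, {B, C, D, E}, X }

Working:
Take S₀ = ℰ ∪ {∅, X} = { {}, {A}, {B, C, E}, X }.
Round 1 adds 3:
  {A, D}  = X∖{B, C, E}
  {A, B, C, E}  = {A} ∪ {B, C, E}
  {B, C, D, E}  = X∖{A}
Round 2 (1 new):
  {D}  = X∖{A, B, C, E}
Round 3: no new sets; the family is a σ-algebra.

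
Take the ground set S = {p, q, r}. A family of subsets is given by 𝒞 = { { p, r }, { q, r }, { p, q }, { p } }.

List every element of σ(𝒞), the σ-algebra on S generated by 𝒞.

Start: 𝒞 ∪ {∅, S} = { ∅, { p }, { p, q }, { p, r }, { q, r }, S }.
Pass 1 (2 new):
  { q }  = ᶜ of { p, r }
  { r }  = ᶜ of { p, q }
  (now 8)
Pass 2: already closed under ᶜ and ∪.

σ(𝒞) = { ∅, { p }, { q }, { r }, { p, q }, { p, r }, { q, r }, S }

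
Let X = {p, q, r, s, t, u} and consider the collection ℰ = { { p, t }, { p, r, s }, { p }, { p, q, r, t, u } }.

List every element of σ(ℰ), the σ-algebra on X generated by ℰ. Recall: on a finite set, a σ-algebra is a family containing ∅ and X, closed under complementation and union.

Begin from { ∅, { p }, { p, t }, { p, r, s }, { p, q, r, t, u }, X } (that is, ℰ plus ∅ and X).
Pass 1: +5 →
  { s }  = X∖{ p, q, r, t, u }
  { q, t, u }  = X∖{ p, r, s }
  { p, r, s, t }  = { p, r, s } ∪ { p, t }
  { q, r, s, u }  = X∖{ p, t }
  { q, r, s, t, u }  = X∖{ p }
  (now 11)
Pass 2 (6 new):
  { p, s }  = { s } ∪ { p }
  { q, u }  = X∖{ p, r, s, t }
  { p, s, t }  = { p, t } ∪ { s }
  { p, q, t, u }  = { q, t, u } ∪ { p, t }
  { q, s, t, u }  = { q, t, u } ∪ { s }
  { p, q, r, s, u }  = { p, r, s } ∪ { q, r, s, u }
  (now 17)
Pass 3: 9 new —
  { t }  = X∖{ p, q, r, s, u }
  { p, r }  = X∖{ q, s, t, u }
  { r, s }  = X∖{ p, q, t, u }
  { p, q, u }  = { p } ∪ { q, u }
  { q, r, u }  = X∖{ p, s, t }
  { q, s, u }  = { s } ∪ { q, u }
  { p, q, s, u }  = { p, s } ∪ { q, u }
  { q, r, t, u }  = X∖{ p, s }
  { p, q, s, t, u }  = { p, s, t } ∪ { q, s, t, u }
  (now 26)
Pass 4. New:
  { r }  = X∖{ p, q, s, t, u }
  { r, t }  = X∖{ p, q, s, u }
  { s, t }  = { t } ∪ { s }
  { p, r, t }  = X∖{ q, s, u }
  { r, s, t }  = X∖{ p, q, u }
  { p, q, r, u }  = { q, r, u } ∪ { p, r }
  (now 32)
Pass 5: stable.

Therefore σ(ℰ) = { ∅, { p }, { r }, { s }, { t }, { p, r }, { p, s }, { p, t }, { q, u }, { r, s }, { r, t }, { s, t }, { p, q, u }, { p, r, s }, { p, r, t }, { p, s, t }, { q, r, u }, { q, s, u }, { q, t, u }, { r, s, t }, { p, q, r, u }, { p, q, s, u }, { p, q, t, u }, { p, r, s, t }, { q, r, s, u }, { q, r, t, u }, { q, s, t, u }, { p, q, r, s, u }, { p, q, r, t, u }, { p, q, s, t, u }, { q, r, s, t, u }, X } (|σ(ℰ)| = 32).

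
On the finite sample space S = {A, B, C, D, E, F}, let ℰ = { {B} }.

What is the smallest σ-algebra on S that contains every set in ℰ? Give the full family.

Answer: σ(ℰ) = { ∅, {B}, {A,C,D,E,F}, S }

Working:
Seed the family with ℰ together with ∅ and S: { ∅, {B}, S }.
Step 1 adds 1:
  {A,C,D,E,F}  = S∖{B}
  [4 total]
After Step 2 the family is unchanged; done.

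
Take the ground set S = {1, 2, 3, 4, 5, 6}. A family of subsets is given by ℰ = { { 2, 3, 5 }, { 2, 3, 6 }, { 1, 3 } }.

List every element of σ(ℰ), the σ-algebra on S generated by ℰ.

Seed the family with ℰ together with ∅ and S: { {}, { 1, 3 }, { 2, 3, 5 }, { 2, 3, 6 }, S }.
Round 1 (6 new):
  { 1, 4, 5 }  = S∖{ 2, 3, 6 }
  { 1, 4, 6 }  = S∖{ 2, 3, 5 }
  { 1, 2, 3, 5 }  = { 2, 3, 5 } ∪ { 1, 3 }
  { 1, 2, 3, 6 }  = { 1, 3 } ∪ { 2, 3, 6 }
  { 2, 3, 5, 6 }  = { 2, 3, 5 } ∪ { 2, 3, 6 }
  { 2, 4, 5, 6 }  = S∖{ 1, 3 }
Round 2. New:
  { 1, 4 }  = S∖{ 2, 3, 5, 6 }
  { 4, 5 }  = S∖{ 1, 2, 3, 6 }
  { 4, 6 }  = S∖{ 1, 2, 3, 5 }
  { 1, 3, 4, 5 }  = { 1, 4, 5 } ∪ { 1, 3 }
  { 1, 3, 4, 6 }  = { 1, 4, 6 } ∪ { 1, 3 }
  { 1, 4, 5, 6 }  = { 1, 4, 5 } ∪ { 1, 4, 6 }
  { 1, 2, 3, 4, 5 }  = { 1, 4, 5 } ∪ { 2, 3, 5 }
  { 1, 2, 3, 4, 6 }  = { 2, 3, 6 } ∪ { 1, 4, 6 }
  { 1, 2, 3, 5, 6 }  = { 2, 3, 6 } ∪ { 1, 2, 3, 5 }
  { 1, 2, 4, 5, 6 }  = { 1, 4, 5 } ∪ { 2, 4, 5, 6 }
  { 2, 3, 4, 5, 6 }  = { 2, 3, 6 } ∪ { 2, 4, 5, 6 }
Round 3: 13 new —
  { 1 }  = S∖{ 2, 3, 4, 5, 6 }
  { 3 }  = S∖{ 1, 2, 4, 5, 6 }
  { 4 }  = S∖{ 1, 2, 3, 5, 6 }
  { 5 }  = S∖{ 1, 2, 3, 4, 6 }
  { 6 }  = S∖{ 1, 2, 3, 4, 5 }
  { 2, 3 }  = S∖{ 1, 4, 5, 6 }
  { 2, 5 }  = S∖{ 1, 3, 4, 6 }
  { 2, 6 }  = S∖{ 1, 3, 4, 5 }
  { 1, 3, 4 }  = { 1, 4 } ∪ { 1, 3 }
  { 4, 5, 6 }  = { 4, 5 } ∪ { 4, 6 }
  { 2, 3, 4, 5 }  = { 4, 5 } ∪ { 2, 3, 5 }
  { 2, 3, 4, 6 }  = { 4, 6 } ∪ { 2, 3, 6 }
  { 1, 3, 4, 5, 6 }  = { 1, 4, 5, 6 } ∪ { 1, 3, 4, 5 }
Round 4. New:
  { 2 }  = S∖{ 1, 3, 4, 5, 6 }
  { 1, 5 }  = S∖{ 2, 3, 4, 6 }
  { 1, 6 }  = S∖{ 2, 3, 4, 5 }
  { 3, 4 }  = { 3 } ∪ { 4 }
  { 3, 5 }  = { 5 } ∪ { 3 }
  { 3, 6 }  = { 6 } ∪ { 3 }
  { 5, 6 }  = { 6 } ∪ { 5 }
  { 1, 2, 3 }  = S∖{ 4, 5, 6 }
  { 1, 2, 5 }  = { 2, 5 } ∪ { 1 }
  { 1, 2, 6 }  = { 1 } ∪ { 2, 6 }
  { 1, 3, 5 }  = { 5 } ∪ { 1, 3 }
  { 1, 3, 6 }  = { 6 } ∪ { 1, 3 }
  { 2, 3, 4 }  = { 2, 3 } ∪ { 4 }
  { 2, 4, 5 }  = { 2, 5 } ∪ { 4, 5 }
  { 2, 4, 6 }  = { 2, 6 } ∪ { 4 }
  { 2, 5, 6 }  = S∖{ 1, 3, 4 }
  { 3, 4, 5 }  = { 4, 5 } ∪ { 3 }
  { 3, 4, 6 }  = { 3 } ∪ { 4, 6 }
  { 1, 2, 3, 4 }  = { 1, 3, 4 } ∪ { 2, 3 }
  { 1, 2, 4, 5 }  = { 1, 4, 5 } ∪ { 2, 5 }
  { 1, 2, 4, 6 }  = { 2, 6 } ∪ { 1, 4, 6 }
  { 3, 4, 5, 6 }  = { 3 } ∪ { 4, 5, 6 }
Round 5: +7 →
  { 1, 2 }  = S∖{ 3, 4, 5, 6 }
  { 2, 4 }  = { 2 } ∪ { 4 }
  { 1, 2, 4 }  = { 2 } ∪ { 1, 4 }
  { 1, 5, 6 }  = S∖{ 2, 3, 4 }
  { 3, 5, 6 }  = { 5, 6 } ∪ { 3, 5 }
  { 1, 2, 5, 6 }  = S∖{ 3, 4 }
  { 1, 3, 5, 6 }  = { 5, 6 } ∪ { 1, 3, 6 }
Round 6: no new sets; the family is a σ-algebra.

σ(ℰ) = { {}, { 1 }, { 2 }, { 3 }, { 4 }, { 5 }, { 6 }, { 1, 2 }, { 1, 3 }, { 1, 4 }, { 1, 5 }, { 1, 6 }, { 2, 3 }, { 2, 4 }, { 2, 5 }, { 2, 6 }, { 3, 4 }, { 3, 5 }, { 3, 6 }, { 4, 5 }, { 4, 6 }, { 5, 6 }, { 1, 2, 3 }, { 1, 2, 4 }, { 1, 2, 5 }, { 1, 2, 6 }, { 1, 3, 4 }, { 1, 3, 5 }, { 1, 3, 6 }, { 1, 4, 5 }, { 1, 4, 6 }, { 1, 5, 6 }, { 2, 3, 4 }, { 2, 3, 5 }, { 2, 3, 6 }, { 2, 4, 5 }, { 2, 4, 6 }, { 2, 5, 6 }, { 3, 4, 5 }, { 3, 4, 6 }, { 3, 5, 6 }, { 4, 5, 6 }, { 1, 2, 3, 4 }, { 1, 2, 3, 5 }, { 1, 2, 3, 6 }, { 1, 2, 4, 5 }, { 1, 2, 4, 6 }, { 1, 2, 5, 6 }, { 1, 3, 4, 5 }, { 1, 3, 4, 6 }, { 1, 3, 5, 6 }, { 1, 4, 5, 6 }, { 2, 3, 4, 5 }, { 2, 3, 4, 6 }, { 2, 3, 5, 6 }, { 2, 4, 5, 6 }, { 3, 4, 5, 6 }, { 1, 2, 3, 4, 5 }, { 1, 2, 3, 4, 6 }, { 1, 2, 3, 5, 6 }, { 1, 2, 4, 5, 6 }, { 1, 3, 4, 5, 6 }, { 2, 3, 4, 5, 6 }, S }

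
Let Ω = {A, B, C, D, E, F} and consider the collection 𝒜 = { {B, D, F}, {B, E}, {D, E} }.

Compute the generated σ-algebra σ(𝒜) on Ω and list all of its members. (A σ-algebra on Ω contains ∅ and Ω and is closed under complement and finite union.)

Initial family (5 sets): { ∅, {B, E}, {D, E}, {B, D, F}, Ω }.
Iteration 1 adds 5:
  {A, C, E}  = {B, D, F}ᶜ
  {B, D, E}  = {D, E} ∪ {B, E}
  {A, B, C, F}  = {D, E}ᶜ
  {A, C, D, F}  = {B, E}ᶜ
  {B, D, E, F}  = {D, E} ∪ {B, D, F}
  — 10 sets.
Iteration 2 adds 8:
  {A, C}  = {B, D, E, F}ᶜ
  {A, C, F}  = {B, D, E}ᶜ
  {A, B, C, E}  = {B, E} ∪ {A, C, E}
  {A, C, D, E}  = {A, C, E} ∪ {D, E}
  {A, B, C, D, E}  = {A, C, E} ∪ {B, D, E}
  {A, B, C, D, F}  = {B, D, F} ∪ {A, B, C, F}
  {A, B, C, E, F}  = {B, E} ∪ {A, B, C, F}
  {A, C, D, E, F}  = {A, C, E} ∪ {A, C, D, F}
  — 18 sets.
Iteration 3 adds 7:
  {B}  = {A, C, D, E, F}ᶜ
  {D}  = {A, B, C, E, F}ᶜ
  {E}  = {A, B, C, D, F}ᶜ
  {F}  = {A, B, C, D, E}ᶜ
  {B, F}  = {A, C, D, E}ᶜ
  {D, F}  = {A, B, C, E}ᶜ
  {A, C, E, F}  = {A, C, F} ∪ {A, C, E}
  — 25 sets.
Iteration 4 adds 6:
  {B, D}  = {A, C, E, F}ᶜ
  {E, F}  = {F} ∪ {E}
  {A, B, C}  = {B} ∪ {A, C}
  {A, C, D}  = {A, C} ∪ {D}
  {B, E, F}  = {B, E} ∪ {B, F}
  {D, E, F}  = {F} ∪ {D, E}
  — 31 sets.
Iteration 5. New:
  {A, B, C, D}  = {E, F}ᶜ
  — 32 sets.
Iteration 6: already closed under ᶜ and ∪.

σ(𝒜) = { ∅, {B}, {D}, {E}, {F}, {A, C}, {B, D}, {B, E}, {B, F}, {D, E}, {D, F}, {E, F}, {A, B, C}, {A, C, D}, {A, C, E}, {A, C, F}, {B, D, E}, {B, D, F}, {B, E, F}, {D, E, F}, {A, B, C, D}, {A, B, C, E}, {A, B, C, F}, {A, C, D, E}, {A, C, D, F}, {A, C, E, F}, {B, D, E, F}, {A, B, C, D, E}, {A, B, C, D, F}, {A, B, C, E, F}, {A, C, D, E, F}, Ω }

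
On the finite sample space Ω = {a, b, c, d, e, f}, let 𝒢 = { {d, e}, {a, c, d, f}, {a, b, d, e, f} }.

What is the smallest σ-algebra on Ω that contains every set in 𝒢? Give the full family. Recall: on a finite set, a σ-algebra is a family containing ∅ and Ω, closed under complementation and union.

Seed the family with 𝒢 together with ∅ and Ω: { ∅, {d, e}, {a, c, d, f}, {a, b, d, e, f}, Ω }.
Pass 1: 4 new —
  {c}  = {a, b, d, e, f}ᶜ
  {b, e}  = {a, c, d, f}ᶜ
  {a, b, c, f}  = {d, e}ᶜ
  {a, c, d, e, f}  = {d, e} ∪ {a, c, d, f}
  — 9 sets.
Pass 2 (6 new):
  {b}  = {a, c, d, e, f}ᶜ
  {b, c, e}  = {b, e} ∪ {c}
  {b, d, e}  = {b, e} ∪ {d, e}
  {c, d, e}  = {d, e} ∪ {c}
  {a, b, c, d, f}  = {a, b, c, f} ∪ {a, c, d, f}
  {a, b, c, e, f}  = {b, e} ∪ {a, b, c, f}
  — 15 sets.
Pass 3 (7 new):
  {d}  = {a, b, c, e, f}ᶜ
  {e}  = {a, b, c, d, f}ᶜ
  {b, c}  = {c} ∪ {b}
  {a, b, f}  = {c, d, e}ᶜ
  {a, c, f}  = {b, d, e}ᶜ
  {a, d, f}  = {b, c, e}ᶜ
  {b, c, d, e}  = {d, e} ∪ {b, c, e}
  — 22 sets.
Pass 4 (9 new):
  {a, f}  = {b, c, d, e}ᶜ
  {b, d}  = {b} ∪ {d}
  {c, d}  = {c} ∪ {d}
  {c, e}  = {e} ∪ {c}
  {b, c, d}  = {b, c} ∪ {d}
  {a, b, d, f}  = {b} ∪ {a, d, f}
  {a, b, e, f}  = {b, e} ∪ {a, b, f}
  {a, c, e, f}  = {a, c, f} ∪ {e}
  {a, d, e, f}  = {b, c}ᶜ
  — 31 sets.
Pass 5 adds 1:
  {a, e, f}  = {b, c, d}ᶜ
  — 32 sets.
Pass 6: stable.

σ(𝒢) = { ∅, {b}, {c}, {d}, {e}, {a, f}, {b, c}, {b, d}, {b, e}, {c, d}, {c, e}, {d, e}, {a, b, f}, {a, c, f}, {a, d, f}, {a, e, f}, {b, c, d}, {b, c, e}, {b, d, e}, {c, d, e}, {a, b, c, f}, {a, b, d, f}, {a, b, e, f}, {a, c, d, f}, {a, c, e, f}, {a, d, e, f}, {b, c, d, e}, {a, b, c, d, f}, {a, b, c, e, f}, {a, b, d, e, f}, {a, c, d, e, f}, Ω }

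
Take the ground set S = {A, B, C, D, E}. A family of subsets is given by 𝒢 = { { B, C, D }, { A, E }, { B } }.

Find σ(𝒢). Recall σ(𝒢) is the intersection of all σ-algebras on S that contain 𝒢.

Start: 𝒢 ∪ {∅, S} = { {}, { B }, { A, E }, { B, C, D }, S }.
Round 1 (2 new):
  { A, B, E }  = { A, E } ∪ { B }
  { A, C, D, E }  = { B }ᶜ
  |family| = 7
Round 2. New:
  { C, D }  = { A, B, E }ᶜ
  |family| = 8
Round 3 adds nothing — fixpoint reached.

Therefore σ(𝒢) = { {}, { B }, { A, E }, { C, D }, { A, B, E }, { B, C, D }, { A, C, D, E }, S } (|σ(𝒢)| = 8).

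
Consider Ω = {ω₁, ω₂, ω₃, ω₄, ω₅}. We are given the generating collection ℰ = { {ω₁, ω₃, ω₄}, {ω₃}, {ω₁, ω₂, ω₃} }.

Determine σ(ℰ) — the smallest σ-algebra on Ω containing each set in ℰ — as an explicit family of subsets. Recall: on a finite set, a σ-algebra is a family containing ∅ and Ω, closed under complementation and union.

Start: ℰ ∪ {∅, Ω} = { {}, {ω₃}, {ω₁, ω₂, ω₃}, {ω₁, ω₃, ω₄}, Ω }.
Iteration 1: 4 new —
  {ω₂, ω₅}  = complement {ω₁, ω₃, ω₄}
  {ω₄, ω₅}  = complement {ω₁, ω₂, ω₃}
  {ω₁, ω₂, ω₃, ω₄}  = {ω₁, ω₃, ω₄} ∪ {ω₁, ω₂, ω₃}
  {ω₁, ω₂, ω₄, ω₅}  = complement {ω₃}
  [9 total]
Iteration 2 adds 6:
  {ω₅}  = complement {ω₁, ω₂, ω₃, ω₄}
  {ω₂, ω₃, ω₅}  = {ω₂, ω₅} ∪ {ω₃}
  {ω₂, ω₄, ω₅}  = {ω₂, ω₅} ∪ {ω₄, ω₅}
  {ω₃, ω₄, ω₅}  = {ω₄, ω₅} ∪ {ω₃}
  {ω₁, ω₂, ω₃, ω₅}  = {ω₂, ω₅} ∪ {ω₁, ω₂, ω₃}
  {ω₁, ω₃, ω₄, ω₅}  = {ω₄, ω₅} ∪ {ω₁, ω₃, ω₄}
  [15 total]
Iteration 3. New:
  {ω₂}  = complement {ω₁, ω₃, ω₄, ω₅}
  {ω₄}  = complement {ω₁, ω₂, ω₃, ω₅}
  {ω₁, ω₂}  = complement {ω₃, ω₄, ω₅}
  {ω₁, ω₃}  = complement {ω₂, ω₄, ω₅}
  {ω₁, ω₄}  = complement {ω₂, ω₃, ω₅}
  {ω₃, ω₅}  = {ω₃} ∪ {ω₅}
  {ω₂, ω₃, ω₄, ω₅}  = {ω₄, ω₅} ∪ {ω₂, ω₃, ω₅}
  [22 total]
Iteration 4 (8 new):
  {ω₁}  = complement {ω₂, ω₃, ω₄, ω₅}
  {ω₂, ω₃}  = {ω₂} ∪ {ω₃}
  {ω₂, ω₄}  = {ω₂} ∪ {ω₄}
  {ω₃, ω₄}  = {ω₃} ∪ {ω₄}
  {ω₁, ω₂, ω₄}  = complement {ω₃, ω₅}
  {ω₁, ω₂, ω₅}  = {ω₂, ω₅} ∪ {ω₁, ω₂}
  {ω₁, ω₃, ω₅}  = {ω₁, ω₃} ∪ {ω₃, ω₅}
  {ω₁, ω₄, ω₅}  = {ω₄, ω₅} ∪ {ω₁, ω₄}
  [30 total]
Iteration 5 (2 new):
  {ω₁, ω₅}  = {ω₅} ∪ {ω₁}
  {ω₂, ω₃, ω₄}  = {ω₃, ω₄} ∪ {ω₂}
  [32 total]
Iteration 6: already closed under ᶜ and ∪.

σ(ℰ) = { {}, {ω₁}, {ω₂}, {ω₃}, {ω₄}, {ω₅}, {ω₁, ω₂}, {ω₁, ω₃}, {ω₁, ω₄}, {ω₁, ω₅}, {ω₂, ω₃}, {ω₂, ω₄}, {ω₂, ω₅}, {ω₃, ω₄}, {ω₃, ω₅}, {ω₄, ω₅}, {ω₁, ω₂, ω₃}, {ω₁, ω₂, ω₄}, {ω₁, ω₂, ω₅}, {ω₁, ω₃, ω₄}, {ω₁, ω₃, ω₅}, {ω₁, ω₄, ω₅}, {ω₂, ω₃, ω₄}, {ω₂, ω₃, ω₅}, {ω₂, ω₄, ω₅}, {ω₃, ω₄, ω₅}, {ω₁, ω₂, ω₃, ω₄}, {ω₁, ω₂, ω₃, ω₅}, {ω₁, ω₂, ω₄, ω₅}, {ω₁, ω₃, ω₄, ω₅}, {ω₂, ω₃, ω₄, ω₅}, Ω }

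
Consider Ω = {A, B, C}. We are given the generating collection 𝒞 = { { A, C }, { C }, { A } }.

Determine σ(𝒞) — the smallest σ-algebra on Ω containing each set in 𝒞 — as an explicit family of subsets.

Seed the family with 𝒞 together with ∅ and Ω: { ∅, { A }, { C }, { A, C }, Ω }.
Pass 1 adds 3:
  { B }  = Ω∖{ A, C }
  { A, B }  = Ω∖{ C }
  { B, C }  = Ω∖{ A }
  (now 8)
Pass 2: already closed under ᶜ and ∪.

Therefore σ(𝒞) = { ∅, { A }, { B }, { C }, { A, B }, { A, C }, { B, C }, Ω } (|σ(𝒞)| = 8).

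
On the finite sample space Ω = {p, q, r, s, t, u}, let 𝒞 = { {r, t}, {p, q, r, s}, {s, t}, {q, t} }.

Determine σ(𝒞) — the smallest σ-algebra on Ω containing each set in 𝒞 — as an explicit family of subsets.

|σ(𝒞)| = 64.  σ(𝒞) = { {}, {p}, {q}, {r}, {s}, {t}, {u}, {p, q}, {p, r}, {p, s}, {p, t}, {p, u}, {q, r}, {q, s}, {q, t}, {q, u}, {r, s}, {r, t}, {r, u}, {s, t}, {s, u}, {t, u}, {p, q, r}, {p, q, s}, {p, q, t}, {p, q, u}, {p, r, s}, {p, r, t}, {p, r, u}, {p, s, t}, {p, s, u}, {p, t, u}, {q, r, s}, {q, r, t}, {q, r, u}, {q, s, t}, {q, s, u}, {q, t, u}, {r, s, t}, {r, s, u}, {r, t, u}, {s, t, u}, {p, q, r, s}, {p, q, r, t}, {p, q, r, u}, {p, q, s, t}, {p, q, s, u}, {p, q, t, u}, {p, r, s, t}, {p, r, s, u}, {p, r, t, u}, {p, s, t, u}, {q, r, s, t}, {q, r, s, u}, {q, r, t, u}, {q, s, t, u}, {r, s, t, u}, {p, q, r, s, t}, {p, q, r, s, u}, {p, q, r, t, u}, {p, q, s, t, u}, {p, r, s, t, u}, {q, r, s, t, u}, Ω }

Derivation:
Start: 𝒞 ∪ {∅, Ω} = { {}, {q, t}, {r, t}, {s, t}, {p, q, r, s}, Ω }.
Iteration 1 (8 new):
  {t, u}  = Ω∖{p, q, r, s}
  {q, r, t}  = {q, t} ∪ {r, t}
  {q, s, t}  = {s, t} ∪ {q, t}
  {r, s, t}  = {s, t} ∪ {r, t}
  {p, q, r, u}  = Ω∖{s, t}
  {p, q, s, u}  = Ω∖{r, t}
  {p, r, s, u}  = Ω∖{q, t}
  {p, q, r, s, t}  = {s, t} ∪ {p, q, r, s}
  (now 14)
Iteration 2: 15 new —
  {u}  = Ω∖{p, q, r, s, t}
  {p, q, u}  = Ω∖{r, s, t}
  {p, r, u}  = Ω∖{q, s, t}
  {p, s, u}  = Ω∖{q, r, t}
  {q, t, u}  = {q, t} ∪ {t, u}
  {r, t, u}  = {t, u} ∪ {r, t}
  {s, t, u}  = {t, u} ∪ {s, t}
  {q, r, s, t}  = {q, t} ∪ {r, s, t}
  {q, r, t, u}  = {t, u} ∪ {q, r, t}
  {q, s, t, u}  = {t, u} ∪ {q, s, t}
  {r, s, t, u}  = {r, s, t} ∪ {t, u}
  {p, q, r, s, u}  = {p, q, s, u} ∪ {p, q, r, u}
  {p, q, r, t, u}  = {q, t} ∪ {p, q, r, u}
  {p, q, s, t, u}  = {q, t} ∪ {p, q, s, u}
  {p, r, s, t, u}  = {r, s, t} ∪ {p, r, s, u}
  (now 29)
Iteration 3 (15 new):
  {q}  = Ω∖{p, r, s, t, u}
  {r}  = Ω∖{p, q, s, t, u}
  {s}  = Ω∖{p, q, r, t, u}
  {t}  = Ω∖{p, q, r, s, u}
  {p, q}  = Ω∖{r, s, t, u}
  {p, r}  = Ω∖{q, s, t, u}
  {p, s}  = Ω∖{q, r, t, u}
  {p, u}  = Ω∖{q, r, s, t}
  {p, q, r}  = Ω∖{s, t, u}
  {p, q, s}  = Ω∖{r, t, u}
  {p, r, s}  = Ω∖{q, t, u}
  {p, q, t, u}  = {q, t} ∪ {p, q, u}
  {p, r, t, u}  = {t, u} ∪ {p, r, u}
  {p, s, t, u}  = {t, u} ∪ {p, s, u}
  {q, r, s, t, u}  = {q, t} ∪ {r, s, t, u}
  (now 44)
Iteration 4: +14 →
  {p}  = Ω∖{q, r, s, t, u}
  {q, r}  = Ω∖{p, s, t, u}
  {q, s}  = Ω∖{p, r, t, u}
  {q, u}  = {q} ∪ {u}
  {r, s}  = Ω∖{p, q, t, u}
  {r, u}  = {r} ∪ {u}
  {s, u}  = {s} ∪ {u}
  {p, q, t}  = {p, q} ∪ {q, t}
  {p, r, t}  = {p, r} ∪ {r, t}
  {p, s, t}  = {s, t} ∪ {p, s}
  {p, t, u}  = {p, u} ∪ {t, u}
  {p, q, r, t}  = {p, r} ∪ {q, t}
  {p, q, s, t}  = {s, t} ∪ {p, q}
  {p, r, s, t}  = {s, t} ∪ {p, r}
  (now 58)
Iteration 5. New:
  {p, t}  = {t} ∪ {p}
  {q, r, s}  = Ω∖{p, t, u}
  {q, r, u}  = Ω∖{p, s, t}
  {q, s, u}  = Ω∖{p, r, t}
  {r, s, u}  = Ω∖{p, q, t}
  {q, r, s, u}  = {r, s} ∪ {q, u}
  (now 64)
Iteration 6: no new sets; the family is a σ-algebra.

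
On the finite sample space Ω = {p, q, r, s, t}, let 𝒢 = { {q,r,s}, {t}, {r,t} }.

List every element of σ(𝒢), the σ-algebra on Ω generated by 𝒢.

|σ(𝒢)| = 16.  σ(𝒢) = { {}, {p}, {r}, {t}, {p,r}, {p,t}, {q,s}, {r,t}, {p,q,s}, {p,r,t}, {q,r,s}, {q,s,t}, {p,q,r,s}, {p,q,s,t}, {q,r,s,t}, Ω }

Check:
Start: 𝒢 ∪ {∅, Ω} = { {}, {t}, {r,t}, {q,r,s}, Ω }.
Round 1 adds 4:
  {p,t}  = ᶜ of {q,r,s}
  {p,q,s}  = ᶜ of {r,t}
  {p,q,r,s}  = ᶜ of {t}
  {q,r,s,t}  = {q,r,s} ∪ {r,t}
  (now 9)
Round 2 adds 3:
  {p}  = ᶜ of {q,r,s,t}
  {p,r,t}  = {p,t} ∪ {r,t}
  {p,q,s,t}  = {p,q,s} ∪ {t}
  (now 12)
Round 3 adds 2:
  {r}  = ᶜ of {p,q,s,t}
  {q,s}  = ᶜ of {p,r,t}
  (now 14)
Round 4. New:
  {p,r}  = {r} ∪ {p}
  {q,s,t}  = {q,s} ∪ {t}
  (now 16)
Round 5: stable.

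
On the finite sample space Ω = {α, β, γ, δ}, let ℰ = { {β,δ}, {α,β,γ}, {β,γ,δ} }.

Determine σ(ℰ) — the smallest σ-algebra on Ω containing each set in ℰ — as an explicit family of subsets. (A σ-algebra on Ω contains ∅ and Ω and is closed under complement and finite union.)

Start: ℰ ∪ {∅, Ω} = { {}, {β,δ}, {α,β,γ}, {β,γ,δ}, Ω }.
Step 1 (3 new):
  {α}  = complement {β,γ,δ}
  {δ}  = complement {α,β,γ}
  {α,γ}  = complement {β,δ}
  — 8 sets.
Step 2: 3 new —
  {α,δ}  = {δ} ∪ {α}
  {α,β,δ}  = {β,δ} ∪ {α}
  {α,γ,δ}  = {δ} ∪ {α,γ}
  — 11 sets.
Step 3 adds 3:
  {β}  = complement {α,γ,δ}
  {γ}  = complement {α,β,δ}
  {β,γ}  = complement {α,δ}
  — 14 sets.
Step 4: 2 new —
  {α,β}  = {β} ∪ {α}
  {γ,δ}  = {γ} ∪ {δ}
  — 16 sets.
Step 5: stable.

|σ(ℰ)| = 16.  σ(ℰ) = { {}, {α}, {β}, {γ}, {δ}, {α,β}, {α,γ}, {α,δ}, {β,γ}, {β,δ}, {γ,δ}, {α,β,γ}, {α,β,δ}, {α,γ,δ}, {β,γ,δ}, Ω }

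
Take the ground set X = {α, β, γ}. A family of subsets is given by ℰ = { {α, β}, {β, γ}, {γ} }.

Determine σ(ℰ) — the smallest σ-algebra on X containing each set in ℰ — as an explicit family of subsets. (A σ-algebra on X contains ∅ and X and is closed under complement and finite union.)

Initial family (5 sets): { ∅, {γ}, {α, β}, {β, γ}, X }.
Step 1: +1 →
  {α}  = complement {β, γ}
  — 6 sets.
Step 2 (1 new):
  {α, γ}  = {γ} ∪ {α}
  — 7 sets.
Step 3: 1 new —
  {β}  = complement {α, γ}
  — 8 sets.
After Step 4 the family is unchanged; done.

Hence σ(ℰ) has 8 members: { ∅, {α}, {β}, {γ}, {α, β}, {α, γ}, {β, γ}, X }.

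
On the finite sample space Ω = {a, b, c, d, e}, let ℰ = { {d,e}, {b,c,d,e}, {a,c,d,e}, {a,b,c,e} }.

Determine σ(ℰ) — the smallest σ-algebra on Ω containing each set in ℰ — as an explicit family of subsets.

Initial family (6 sets): { ∅, {d,e}, {a,b,c,e}, {a,c,d,e}, {b,c,d,e}, Ω }.
Pass 1 adds 4:
  {a}  = ᶜ of {b,c,d,e}
  {b}  = ᶜ of {a,c,d,e}
  {d}  = ᶜ of {a,b,c,e}
  {a,b,c}  = ᶜ of {d,e}
  |family| = 10
Pass 2: +6 →
  {a,b}  = {b} ∪ {a}
  {a,d}  = {d} ∪ {a}
  {b,d}  = {b} ∪ {d}
  {a,d,e}  = {d,e} ∪ {a}
  {b,d,e}  = {b} ∪ {d,e}
  {a,b,c,d}  = {a,b,c} ∪ {d}
  |family| = 16
Pass 3: +8 →
  {e}  = ᶜ of {a,b,c,d}
  {a,c}  = ᶜ of {b,d,e}
  {b,c}  = ᶜ of {a,d,e}
  {a,b,d}  = {a,b} ∪ {a,d}
  {a,c,e}  = ᶜ of {b,d}
  {b,c,e}  = ᶜ of {a,d}
  {c,d,e}  = ᶜ of {a,b}
  {a,b,d,e}  = {d,e} ∪ {a,b}
  |family| = 24
Pass 4 adds 7:
  {c}  = ᶜ of {a,b,d,e}
  {a,e}  = {e} ∪ {a}
  {b,e}  = {b} ∪ {e}
  {c,e}  = ᶜ of {a,b,d}
  {a,b,e}  = {a,b} ∪ {e}
  {a,c,d}  = {a,d} ∪ {a,c}
  {b,c,d}  = {b,c} ∪ {d}
  |family| = 31
Pass 5: +1 →
  {c,d}  = ᶜ of {a,b,e}
  |family| = 32
Pass 6 adds nothing — fixpoint reached.

|σ(ℰ)| = 32.  σ(ℰ) = { ∅, {a}, {b}, {c}, {d}, {e}, {a,b}, {a,c}, {a,d}, {a,e}, {b,c}, {b,d}, {b,e}, {c,d}, {c,e}, {d,e}, {a,b,c}, {a,b,d}, {a,b,e}, {a,c,d}, {a,c,e}, {a,d,e}, {b,c,d}, {b,c,e}, {b,d,e}, {c,d,e}, {a,b,c,d}, {a,b,c,e}, {a,b,d,e}, {a,c,d,e}, {b,c,d,e}, Ω }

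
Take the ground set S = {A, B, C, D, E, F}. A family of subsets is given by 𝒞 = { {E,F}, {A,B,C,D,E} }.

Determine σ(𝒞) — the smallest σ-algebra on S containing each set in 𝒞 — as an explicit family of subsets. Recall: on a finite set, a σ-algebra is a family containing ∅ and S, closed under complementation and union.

σ(𝒞) (8 sets): { {}, {E}, {F}, {E,F}, {A,B,C,D}, {A,B,C,D,E}, {A,B,C,D,F}, S }

Derivation:
Take S₀ = 𝒞 ∪ {∅, S} = { {}, {E,F}, {A,B,C,D,E}, S }.
Step 1: +2 →
  {F}  = complement {A,B,C,D,E}
  {A,B,C,D}  = complement {E,F}
  [6 total]
Step 2 adds 1:
  {A,B,C,D,F}  = {A,B,C,D} ∪ {F}
  [7 total]
Step 3. New:
  {E}  = complement {A,B,C,D,F}
  [8 total]
Step 4: stable.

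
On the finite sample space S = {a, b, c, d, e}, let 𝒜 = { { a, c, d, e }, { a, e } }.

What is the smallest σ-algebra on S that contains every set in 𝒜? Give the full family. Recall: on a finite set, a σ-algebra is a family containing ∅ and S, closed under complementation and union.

σ(𝒜) = { ∅, { b }, { a, e }, { c, d }, { a, b, e }, { b, c, d }, { a, c, d, e }, S }

Check:
Begin from { ∅, { a, e }, { a, c, d, e }, S } (that is, 𝒜 plus ∅ and S).
Round 1 adds 2:
  { b }  = ᶜ of { a, c, d, e }
  { b, c, d }  = ᶜ of { a, e }
Round 2 (1 new):
  { a, b, e }  = { a, e } ∪ { b }
Round 3 adds 1:
  { c, d }  = ᶜ of { a, b, e }
Round 4: already closed under ᶜ and ∪.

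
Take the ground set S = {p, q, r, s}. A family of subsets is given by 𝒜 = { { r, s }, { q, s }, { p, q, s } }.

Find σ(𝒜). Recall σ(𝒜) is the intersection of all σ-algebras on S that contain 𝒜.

σ(𝒜) = { ∅, { p }, { q }, { r }, { s }, { p, q }, { p, r }, { p, s }, { q, r }, { q, s }, { r, s }, { p, q, r }, { p, q, s }, { p, r, s }, { q, r, s }, S }

Check:
Begin from { ∅, { q, s }, { r, s }, { p, q, s }, S } (that is, 𝒜 plus ∅ and S).
Step 1: +4 →
  { r }  = { p, q, s }ᶜ
  { p, q }  = { r, s }ᶜ
  { p, r }  = { q, s }ᶜ
  { q, r, s }  = { r, s } ∪ { q, s }
Step 2 (3 new):
  { p }  = { q, r, s }ᶜ
  { p, q, r }  = { p, q } ∪ { r }
  { p, r, s }  = { r, s } ∪ { p, r }
Step 3: +2 →
  { q }  = { p, r, s }ᶜ
  { s }  = { p, q, r }ᶜ
Step 4: +2 →
  { p, s }  = { s } ∪ { p }
  { q, r }  = { r } ∪ { q }
After Step 5 the family is unchanged; done.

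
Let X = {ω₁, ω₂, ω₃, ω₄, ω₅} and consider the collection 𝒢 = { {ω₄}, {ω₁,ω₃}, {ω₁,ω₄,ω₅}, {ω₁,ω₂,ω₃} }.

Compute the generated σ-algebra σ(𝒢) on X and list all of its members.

Take S₀ = 𝒢 ∪ {∅, X} = { ∅, {ω₄}, {ω₁,ω₃}, {ω₁,ω₂,ω₃}, {ω₁,ω₄,ω₅}, X }.
Round 1 (7 new):
  {ω₂,ω₃}  = ᶜ of {ω₁,ω₄,ω₅}
  {ω₄,ω₅}  = ᶜ of {ω₁,ω₂,ω₃}
  {ω₁,ω₃,ω₄}  = {ω₁,ω₃} ∪ {ω₄}
  {ω₂,ω₄,ω₅}  = ᶜ of {ω₁,ω₃}
  {ω₁,ω₂,ω₃,ω₄}  = {ω₁,ω₂,ω₃} ∪ {ω₄}
  {ω₁,ω₂,ω₃,ω₅}  = ᶜ of {ω₄}
  {ω₁,ω₃,ω₄,ω₅}  = {ω₁,ω₄,ω₅} ∪ {ω₁,ω₃}
  [13 total]
Round 2: +6 →
  {ω₂}  = ᶜ of {ω₁,ω₃,ω₄,ω₅}
  {ω₅}  = ᶜ of {ω₁,ω₂,ω₃,ω₄}
  {ω₂,ω₅}  = ᶜ of {ω₁,ω₃,ω₄}
  {ω₂,ω₃,ω₄}  = {ω₂,ω₃} ∪ {ω₄}
  {ω₁,ω₂,ω₄,ω₅}  = {ω₁,ω₄,ω₅} ∪ {ω₂,ω₄,ω₅}
  {ω₂,ω₃,ω₄,ω₅}  = {ω₄,ω₅} ∪ {ω₂,ω₃}
  [19 total]
Round 3 adds 6:
  {ω₁}  = ᶜ of {ω₂,ω₃,ω₄,ω₅}
  {ω₃}  = ᶜ of {ω₁,ω₂,ω₄,ω₅}
  {ω₁,ω₅}  = ᶜ of {ω₂,ω₃,ω₄}
  {ω₂,ω₄}  = {ω₂} ∪ {ω₄}
  {ω₁,ω₃,ω₅}  = {ω₁,ω₃} ∪ {ω₅}
  {ω₂,ω₃,ω₅}  = {ω₂,ω₅} ∪ {ω₂,ω₃}
  [25 total]
Round 4: 7 new —
  {ω₁,ω₂}  = {ω₂} ∪ {ω₁}
  {ω₁,ω₄}  = ᶜ of {ω₂,ω₃,ω₅}
  {ω₃,ω₄}  = {ω₃} ∪ {ω₄}
  {ω₃,ω₅}  = {ω₅} ∪ {ω₃}
  {ω₁,ω₂,ω₄}  = {ω₂,ω₄} ∪ {ω₁}
  {ω₁,ω₂,ω₅}  = {ω₂,ω₅} ∪ {ω₁,ω₅}
  {ω₃,ω₄,ω₅}  = {ω₄,ω₅} ∪ {ω₃}
  [32 total]
After Round 5 the family is unchanged; done.

σ(𝒢) = { ∅, {ω₁}, {ω₂}, {ω₃}, {ω₄}, {ω₅}, {ω₁,ω₂}, {ω₁,ω₃}, {ω₁,ω₄}, {ω₁,ω₅}, {ω₂,ω₃}, {ω₂,ω₄}, {ω₂,ω₅}, {ω₃,ω₄}, {ω₃,ω₅}, {ω₄,ω₅}, {ω₁,ω₂,ω₃}, {ω₁,ω₂,ω₄}, {ω₁,ω₂,ω₅}, {ω₁,ω₃,ω₄}, {ω₁,ω₃,ω₅}, {ω₁,ω₄,ω₅}, {ω₂,ω₃,ω₄}, {ω₂,ω₃,ω₅}, {ω₂,ω₄,ω₅}, {ω₃,ω₄,ω₅}, {ω₁,ω₂,ω₃,ω₄}, {ω₁,ω₂,ω₃,ω₅}, {ω₁,ω₂,ω₄,ω₅}, {ω₁,ω₃,ω₄,ω₅}, {ω₂,ω₃,ω₄,ω₅}, X }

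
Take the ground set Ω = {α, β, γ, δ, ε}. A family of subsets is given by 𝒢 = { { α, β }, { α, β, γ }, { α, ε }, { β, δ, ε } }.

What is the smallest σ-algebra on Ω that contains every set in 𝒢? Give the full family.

Initial family (6 sets): { {  }, { α, β }, { α, ε }, { α, β, γ }, { β, δ, ε }, Ω }.
Step 1 (7 new):
  { α, γ }  = Ω∖{ β, δ, ε }
  { δ, ε }  = Ω∖{ α, β, γ }
  { α, β, ε }  = { α, β } ∪ { α, ε }
  { β, γ, δ }  = Ω∖{ α, ε }
  { γ, δ, ε }  = Ω∖{ α, β }
  { α, β, γ, ε }  = { α, β, γ } ∪ { α, ε }
  { α, β, δ, ε }  = { α, β } ∪ { β, δ, ε }
  — 13 sets.
Step 2: 8 new —
  { γ }  = Ω∖{ α, β, δ, ε }
  { δ }  = Ω∖{ α, β, γ, ε }
  { γ, δ }  = Ω∖{ α, β, ε }
  { α, γ, ε }  = { α, γ } ∪ { α, ε }
  { α, δ, ε }  = { δ, ε } ∪ { α, ε }
  { α, β, γ, δ }  = { α, β, γ } ∪ { β, γ, δ }
  { α, γ, δ, ε }  = { γ, δ, ε } ∪ { α, γ }
  { β, γ, δ, ε }  = { γ, δ, ε } ∪ { β, γ, δ }
  — 21 sets.
Step 3: 7 new —
  { α }  = Ω∖{ β, γ, δ, ε }
  { β }  = Ω∖{ α, γ, δ, ε }
  { ε }  = Ω∖{ α, β, γ, δ }
  { β, γ }  = Ω∖{ α, δ, ε }
  { β, δ }  = Ω∖{ α, γ, ε }
  { α, β, δ }  = { α, β } ∪ { δ }
  { α, γ, δ }  = { γ, δ } ∪ { α, γ }
  — 28 sets.
Step 4. New:
  { α, δ }  = { δ } ∪ { α }
  { β, ε }  = Ω∖{ α, γ, δ }
  { γ, ε }  = Ω∖{ α, β, δ }
  { β, γ, ε }  = { ε } ∪ { β, γ }
  — 32 sets.
After Step 5 the family is unchanged; done.

|σ(𝒢)| = 32.  σ(𝒢) = { {  }, { α }, { β }, { γ }, { δ }, { ε }, { α, β }, { α, γ }, { α, δ }, { α, ε }, { β, γ }, { β, δ }, { β, ε }, { γ, δ }, { γ, ε }, { δ, ε }, { α, β, γ }, { α, β, δ }, { α, β, ε }, { α, γ, δ }, { α, γ, ε }, { α, δ, ε }, { β, γ, δ }, { β, γ, ε }, { β, δ, ε }, { γ, δ, ε }, { α, β, γ, δ }, { α, β, γ, ε }, { α, β, δ, ε }, { α, γ, δ, ε }, { β, γ, δ, ε }, Ω }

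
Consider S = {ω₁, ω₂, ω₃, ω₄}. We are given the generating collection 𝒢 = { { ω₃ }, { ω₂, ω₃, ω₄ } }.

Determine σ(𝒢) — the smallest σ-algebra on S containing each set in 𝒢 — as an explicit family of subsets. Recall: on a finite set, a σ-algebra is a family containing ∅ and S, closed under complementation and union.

Initial family (4 sets): { {}, { ω₃ }, { ω₂, ω₃, ω₄ }, S }.
Iteration 1 adds 2:
  { ω₁ }  = ᶜ of { ω₂, ω₃, ω₄ }
  { ω₁, ω₂, ω₄ }  = ᶜ of { ω₃ }
  (now 6)
Iteration 2 adds 1:
  { ω₁, ω₃ }  = { ω₃ } ∪ { ω₁ }
  (now 7)
Iteration 3 (1 new):
  { ω₂, ω₄ }  = ᶜ of { ω₁, ω₃ }
  (now 8)
Iteration 4: stable.

Hence σ(𝒢) has 8 members: { {}, { ω₁ }, { ω₃ }, { ω₁, ω₃ }, { ω₂, ω₄ }, { ω₁, ω₂, ω₄ }, { ω₂, ω₃, ω₄ }, S }.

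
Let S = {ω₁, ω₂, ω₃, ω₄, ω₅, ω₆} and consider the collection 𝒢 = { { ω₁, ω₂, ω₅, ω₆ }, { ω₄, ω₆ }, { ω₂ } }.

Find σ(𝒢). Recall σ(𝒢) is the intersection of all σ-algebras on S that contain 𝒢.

Seed the family with 𝒢 together with ∅ and S: { {  }, { ω₂ }, { ω₄, ω₆ }, { ω₁, ω₂, ω₅, ω₆ }, S }.
Round 1 (5 new):
  { ω₃, ω₄ }  = ᶜ of { ω₁, ω₂, ω₅, ω₆ }
  { ω₂, ω₄, ω₆ }  = { ω₂ } ∪ { ω₄, ω₆ }
  { ω₁, ω₂, ω₃, ω₅ }  = ᶜ of { ω₄, ω₆ }
  { ω₁, ω₂, ω₄, ω₅, ω₆ }  = { ω₄, ω₆ } ∪ { ω₁, ω₂, ω₅, ω₆ }
  { ω₁, ω₃, ω₄, ω₅, ω₆ }  = ᶜ of { ω₂ }
Round 2: 7 new —
  { ω₃ }  = ᶜ of { ω₁, ω₂, ω₄, ω₅, ω₆ }
  { ω₁, ω₃, ω₅ }  = ᶜ of { ω₂, ω₄, ω₆ }
  { ω₂, ω₃, ω₄ }  = { ω₃, ω₄ } ∪ { ω₂ }
  { ω₃, ω₄, ω₆ }  = { ω₃, ω₄ } ∪ { ω₄, ω₆ }
  { ω₂, ω₃, ω₄, ω₆ }  = { ω₂, ω₄, ω₆ } ∪ { ω₃, ω₄ }
  { ω₁, ω₂, ω₃, ω₄, ω₅ }  = { ω₃, ω₄ } ∪ { ω₁, ω₂, ω₃, ω₅ }
  { ω₁, ω₂, ω₃, ω₅, ω₆ }  = { ω₁, ω₂, ω₃, ω₅ } ∪ { ω₁, ω₂, ω₅, ω₆ }
Round 3 adds 7:
  { ω₄ }  = ᶜ of { ω₁, ω₂, ω₃, ω₅, ω₆ }
  { ω₆ }  = ᶜ of { ω₁, ω₂, ω₃, ω₄, ω₅ }
  { ω₁, ω₅ }  = ᶜ of { ω₂, ω₃, ω₄, ω₆ }
  { ω₂, ω₃ }  = { ω₃ } ∪ { ω₂ }
  { ω₁, ω₂, ω₅ }  = ᶜ of { ω₃, ω₄, ω₆ }
  { ω₁, ω₅, ω₆ }  = ᶜ of { ω₂, ω₃, ω₄ }
  { ω₁, ω₃, ω₄, ω₅ }  = { ω₃, ω₄ } ∪ { ω₁, ω₃, ω₅ }
Round 4. New:
  { ω₂, ω₄ }  = { ω₂ } ∪ { ω₄ }
  { ω₂, ω₆ }  = ᶜ of { ω₁, ω₃, ω₄, ω₅ }
  { ω₃, ω₆ }  = { ω₆ } ∪ { ω₃ }
  { ω₁, ω₄, ω₅ }  = { ω₁, ω₅ } ∪ { ω₄ }
  { ω₂, ω₃, ω₆ }  = { ω₆ } ∪ { ω₂, ω₃ }
  { ω₁, ω₂, ω₄, ω₅ }  = { ω₁, ω₂, ω₅ } ∪ { ω₄ }
  { ω₁, ω₃, ω₅, ω₆ }  = { ω₁, ω₃, ω₅ } ∪ { ω₆ }
  { ω₁, ω₄, ω₅, ω₆ }  = ᶜ of { ω₂, ω₃ }
After Round 5 the family is unchanged; done.

σ(𝒢) = { {  }, { ω₂ }, { ω₃ }, { ω₄ }, { ω₆ }, { ω₁, ω₅ }, { ω₂, ω₃ }, { ω₂, ω₄ }, { ω₂, ω₆ }, { ω₃, ω₄ }, { ω₃, ω₆ }, { ω₄, ω₆ }, { ω₁, ω₂, ω₅ }, { ω₁, ω₃, ω₅ }, { ω₁, ω₄, ω₅ }, { ω₁, ω₅, ω₆ }, { ω₂, ω₃, ω₄ }, { ω₂, ω₃, ω₆ }, { ω₂, ω₄, ω₆ }, { ω₃, ω₄, ω₆ }, { ω₁, ω₂, ω₃, ω₅ }, { ω₁, ω₂, ω₄, ω₅ }, { ω₁, ω₂, ω₅, ω₆ }, { ω₁, ω₃, ω₄, ω₅ }, { ω₁, ω₃, ω₅, ω₆ }, { ω₁, ω₄, ω₅, ω₆ }, { ω₂, ω₃, ω₄, ω₆ }, { ω₁, ω₂, ω₃, ω₄, ω₅ }, { ω₁, ω₂, ω₃, ω₅, ω₆ }, { ω₁, ω₂, ω₄, ω₅, ω₆ }, { ω₁, ω₃, ω₄, ω₅, ω₆ }, S }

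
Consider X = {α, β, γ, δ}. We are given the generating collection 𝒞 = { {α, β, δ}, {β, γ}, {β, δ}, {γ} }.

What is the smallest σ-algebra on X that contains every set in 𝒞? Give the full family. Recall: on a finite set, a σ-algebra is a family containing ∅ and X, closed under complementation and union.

σ(𝒞) (16 sets): { {}, {α}, {β}, {γ}, {δ}, {α, β}, {α, γ}, {α, δ}, {β, γ}, {β, δ}, {γ, δ}, {α, β, γ}, {α, β, δ}, {α, γ, δ}, {β, γ, δ}, X }

Derivation:
Seed the family with 𝒞 together with ∅ and X: { {}, {γ}, {β, γ}, {β, δ}, {α, β, δ}, X }.
Step 1 adds 3:
  {α, γ}  = complement {β, δ}
  {α, δ}  = complement {β, γ}
  {β, γ, δ}  = {γ} ∪ {β, δ}
  |family| = 9
Step 2 adds 3:
  {α}  = complement {β, γ, δ}
  {α, β, γ}  = {β, γ} ∪ {α, γ}
  {α, γ, δ}  = {γ} ∪ {α, δ}
  |family| = 12
Step 3. New:
  {β}  = complement {α, γ, δ}
  {δ}  = complement {α, β, γ}
  |family| = 14
Step 4: +2 →
  {α, β}  = {β} ∪ {α}
  {γ, δ}  = {γ} ∪ {δ}
  |family| = 16
Step 5: closed — nothing new.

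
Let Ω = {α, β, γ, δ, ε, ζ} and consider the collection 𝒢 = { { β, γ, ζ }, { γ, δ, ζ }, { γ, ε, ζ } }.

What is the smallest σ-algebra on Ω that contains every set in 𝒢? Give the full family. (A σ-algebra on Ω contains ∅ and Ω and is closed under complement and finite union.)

σ(𝒢) = { ∅, { α }, { β }, { δ }, { ε }, { α, β }, { α, δ }, { α, ε }, { β, δ }, { β, ε }, { γ, ζ }, { δ, ε }, { α, β, δ }, { α, β, ε }, { α, γ, ζ }, { α, δ, ε }, { β, γ, ζ }, { β, δ, ε }, { γ, δ, ζ }, { γ, ε, ζ }, { α, β, γ, ζ }, { α, β, δ, ε }, { α, γ, δ, ζ }, { α, γ, ε, ζ }, { β, γ, δ, ζ }, { β, γ, ε, ζ }, { γ, δ, ε, ζ }, { α, β, γ, δ, ζ }, { α, β, γ, ε, ζ }, { α, γ, δ, ε, ζ }, { β, γ, δ, ε, ζ }, Ω }

Derivation:
Seed the family with 𝒢 together with ∅ and Ω: { ∅, { β, γ, ζ }, { γ, δ, ζ }, { γ, ε, ζ }, Ω }.
Iteration 1: +6 →
  { α, β, δ }  = complement { γ, ε, ζ }
  { α, β, ε }  = complement { γ, δ, ζ }
  { α, δ, ε }  = complement { β, γ, ζ }
  { β, γ, δ, ζ }  = { β, γ, ζ } ∪ { γ, δ, ζ }
  { β, γ, ε, ζ }  = { γ, ε, ζ } ∪ { β, γ, ζ }
  { γ, δ, ε, ζ }  = { γ, ε, ζ } ∪ { γ, δ, ζ }
  [11 total]
Iteration 2: +8 →
  { α, β }  = complement { γ, δ, ε, ζ }
  { α, δ }  = complement { β, γ, ε, ζ }
  { α, ε }  = complement { β, γ, δ, ζ }
  { α, β, δ, ε }  = { α, δ, ε } ∪ { α, β, δ }
  { α, β, γ, δ, ζ }  = { β, γ, ζ } ∪ { α, β, δ }
  { α, β, γ, ε, ζ }  = { β, γ, ζ } ∪ { α, β, ε }
  { α, γ, δ, ε, ζ }  = { α, δ, ε } ∪ { γ, δ, ε, ζ }
  { β, γ, δ, ε, ζ }  = { γ, δ, ε, ζ } ∪ { β, γ, ζ }
  [19 total]
Iteration 3: 8 new —
  { α }  = complement { β, γ, δ, ε, ζ }
  { β }  = complement { α, γ, δ, ε, ζ }
  { δ }  = complement { α, β, γ, ε, ζ }
  { ε }  = complement { α, β, γ, δ, ζ }
  { γ, ζ }  = complement { α, β, δ, ε }
  { α, β, γ, ζ }  = { α, β } ∪ { β, γ, ζ }
  { α, γ, δ, ζ }  = { α, δ } ∪ { γ, δ, ζ }
  { α, γ, ε, ζ }  = { α, ε } ∪ { γ, ε, ζ }
  [27 total]
Iteration 4 adds 4:
  { β, δ }  = complement { α, γ, ε, ζ }
  { β, ε }  = complement { α, γ, δ, ζ }
  { δ, ε }  = complement { α, β, γ, ζ }
  { α, γ, ζ }  = { α } ∪ { γ, ζ }
  [31 total]
Iteration 5 (1 new):
  { β, δ, ε }  = complement { α, γ, ζ }
  [32 total]
After Iteration 6 the family is unchanged; done.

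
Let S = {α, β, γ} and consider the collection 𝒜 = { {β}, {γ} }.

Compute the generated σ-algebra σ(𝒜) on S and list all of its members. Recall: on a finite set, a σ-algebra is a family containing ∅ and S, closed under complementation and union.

Begin from { {}, {β}, {γ}, S } (that is, 𝒜 plus ∅ and S).
Round 1 (3 new):
  {α, β}  = {γ}ᶜ
  {α, γ}  = {β}ᶜ
  {β, γ}  = {γ} ∪ {β}
Round 2: +1 →
  {α}  = {β, γ}ᶜ
Round 3: stable.

Hence σ(𝒜) has 8 members: { {}, {α}, {β}, {γ}, {α, β}, {α, γ}, {β, γ}, S }.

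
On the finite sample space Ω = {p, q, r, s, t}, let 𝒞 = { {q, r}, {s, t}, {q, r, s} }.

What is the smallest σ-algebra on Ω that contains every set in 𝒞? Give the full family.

Answer: σ(𝒞) = { {}, {p}, {s}, {t}, {p, s}, {p, t}, {q, r}, {s, t}, {p, q, r}, {p, s, t}, {q, r, s}, {q, r, t}, {p, q, r, s}, {p, q, r, t}, {q, r, s, t}, Ω }

Trace:
Seed the family with 𝒞 together with ∅ and Ω: { {}, {q, r}, {s, t}, {q, r, s}, Ω }.
Iteration 1: +4 →
  {p, t}  = complement {q, r, s}
  {p, q, r}  = complement {s, t}
  {p, s, t}  = complement {q, r}
  {q, r, s, t}  = {s, t} ∪ {q, r}
  (now 9)
Iteration 2 adds 3:
  {p}  = complement {q, r, s, t}
  {p, q, r, s}  = {q, r, s} ∪ {p, q, r}
  {p, q, r, t}  = {p, q, r} ∪ {p, t}
  (now 12)
Iteration 3 (2 new):
  {s}  = complement {p, q, r, t}
  {t}  = complement {p, q, r, s}
  (now 14)
Iteration 4: 2 new —
  {p, s}  = {s} ∪ {p}
  {q, r, t}  = {q, r} ∪ {t}
  (now 16)
Iteration 5: no new sets; the family is a σ-algebra.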